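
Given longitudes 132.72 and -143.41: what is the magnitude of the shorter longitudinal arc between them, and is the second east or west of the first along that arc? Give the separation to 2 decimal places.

Raw difference: -143.41 − 132.72 = -276.13°.
Normalise into (−180°, 180°]: -276.13° + 360° = 83.87°.
Positive ⇒ the second point lies to the east; separation 83.87°.

83.87° east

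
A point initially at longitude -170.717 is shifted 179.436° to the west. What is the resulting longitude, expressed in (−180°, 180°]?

+9.847°

Start at -170.717°; shift −179.436° → -350.153°.
-350.153° lies outside (−180°, 180°]; add 360° → +9.847°.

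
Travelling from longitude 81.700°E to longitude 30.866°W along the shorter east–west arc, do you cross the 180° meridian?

No

Signed shortest Δλ = ((-30.866 − 81.700 + 180) mod 360) − 180 = -112.566°.
Going west by 112.566° from +81.700° reaches -30.866° without touching 180°.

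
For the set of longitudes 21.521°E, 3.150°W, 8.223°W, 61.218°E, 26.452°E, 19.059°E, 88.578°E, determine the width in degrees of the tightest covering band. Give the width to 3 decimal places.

Sort the longitudes: -8.223°, -3.150°, +19.059°, +21.521°, +26.452°, +61.218°, +88.578°.
Eastward gaps between consecutive values (wrapping around): 5.073°, 22.209°, 2.462°, 4.931°, 34.766°, 27.360°, 263.199°.
Largest gap = 263.199° ⇒ minimal covering band is its complement: 360° − 263.199° = 96.801°.
Band runs from -8.223° eastward to +88.578°.

96.801°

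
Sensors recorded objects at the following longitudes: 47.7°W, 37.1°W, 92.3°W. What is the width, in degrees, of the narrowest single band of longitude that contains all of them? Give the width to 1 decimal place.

Sort the longitudes: -92.3°, -47.7°, -37.1°.
Eastward gaps between consecutive values (wrapping around): 44.6°, 10.6°, 304.8°.
Largest gap = 304.8° ⇒ minimal covering band is its complement: 360° − 304.8° = 55.2°.
Band runs from -92.3° eastward to -37.1°.

55.2°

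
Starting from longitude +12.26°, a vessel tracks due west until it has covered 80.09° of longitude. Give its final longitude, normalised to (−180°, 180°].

-67.83°

Start at +12.26°; shift −80.09° → -67.83°.
-67.83° already lies in (−180°, 180°].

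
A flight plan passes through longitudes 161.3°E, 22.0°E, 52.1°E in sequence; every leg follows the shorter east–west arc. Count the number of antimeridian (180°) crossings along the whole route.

0

Leg 1: +161.3° → +22.0°, shortest Δλ = -139.3° (west) — does not cross 180°.
Leg 2: +22.0° → +52.1°, shortest Δλ = 30.1° (east) — does not cross 180°.
Total crossings: 0.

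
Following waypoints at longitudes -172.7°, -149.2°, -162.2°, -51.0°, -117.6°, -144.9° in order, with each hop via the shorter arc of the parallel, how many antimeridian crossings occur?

0

Leg 1: -172.7° → -149.2°, shortest Δλ = 23.5° (east) — does not cross 180°.
Leg 2: -149.2° → -162.2°, shortest Δλ = -13.0° (west) — does not cross 180°.
Leg 3: -162.2° → -51.0°, shortest Δλ = 111.2° (east) — does not cross 180°.
Leg 4: -51.0° → -117.6°, shortest Δλ = -66.6° (west) — does not cross 180°.
Leg 5: -117.6° → -144.9°, shortest Δλ = -27.3° (west) — does not cross 180°.
Total crossings: 0.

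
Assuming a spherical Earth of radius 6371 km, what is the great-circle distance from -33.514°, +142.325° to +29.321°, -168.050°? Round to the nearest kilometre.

Δλ = -168.050 − 142.325 = -310.375°; wrapped into (−180°, 180°]: 49.625°.
Δφ = 29.321 − -33.514 = 62.835°.
a = sin²(Δφ/2) + cos φ₁ · cos φ₂ · sin²(Δλ/2) = 0.399741.
c = 2·atan2(√a, √(1−a)) = 1.36891 rad → d = 6371·c ≈ 8721.33 km.

8721 km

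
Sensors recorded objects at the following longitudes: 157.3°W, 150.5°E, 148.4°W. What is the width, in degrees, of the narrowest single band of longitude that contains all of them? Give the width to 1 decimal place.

61.1°

Sort the longitudes: -157.3°, -148.4°, +150.5°.
Eastward gaps between consecutive values (wrapping around): 8.9°, 298.9°, 52.2°.
Largest gap = 298.9° ⇒ minimal covering band is its complement: 360° − 298.9° = 61.1°.
Band runs from +150.5° eastward to -148.4°, crossing the antimeridian.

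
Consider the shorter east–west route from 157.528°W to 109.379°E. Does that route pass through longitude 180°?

Yes

Naïve |109.379 − -157.528| = 266.907° > 180°, so the shorter arc goes the other way round — across 180°.
Signed shortest Δλ = ((109.379 − -157.528 + 180) mod 360) − 180 = -93.093°.
Going west by 93.093° from -157.528° passes through 180° before reaching +109.379°.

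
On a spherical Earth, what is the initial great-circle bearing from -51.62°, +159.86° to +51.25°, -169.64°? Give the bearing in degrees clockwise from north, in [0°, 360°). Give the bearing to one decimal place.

Δλ = -169.64 − 159.86 = -329.50°; wrapped into (−180°, 180°]: 30.50°.
θ = atan2( sin Δλ · cos φ₂ , cos φ₁ · sin φ₂ − sin φ₁ · cos φ₂ · cos Δλ )
  = atan2(0.31768, 0.90698) = 19.303° → normalised to [0°, 360°): 19.303°.

19.3°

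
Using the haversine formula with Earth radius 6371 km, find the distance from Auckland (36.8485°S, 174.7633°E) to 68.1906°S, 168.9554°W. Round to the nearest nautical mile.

1959 nmi

Δλ = -168.9554 − 174.7633 = -343.7187°; wrapped into (−180°, 180°]: 16.2813°.
Δφ = -68.1906 − -36.8485 = -31.3421°.
a = sin²(Δφ/2) + cos φ₁ · cos φ₂ · sin²(Δλ/2) = 0.078923.
c = 2·atan2(√a, √(1−a)) = 0.56953 rad → d = 6371·c ≈ 3628.48 km ≈ 1959.22 nmi.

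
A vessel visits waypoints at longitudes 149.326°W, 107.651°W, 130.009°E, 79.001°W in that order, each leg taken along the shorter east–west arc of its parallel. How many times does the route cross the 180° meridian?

2

Leg 1: -149.326° → -107.651°, shortest Δλ = 41.675° (east) — does not cross 180°.
Leg 2: -107.651° → +130.009°, shortest Δλ = -122.34° (west) — crosses 180°.
Leg 3: +130.009° → -79.001°, shortest Δλ = 150.99° (east) — crosses 180°.
Total crossings: 2.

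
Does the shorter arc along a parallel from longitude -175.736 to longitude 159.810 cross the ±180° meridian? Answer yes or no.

Naïve |159.810 − -175.736| = 335.546° > 180°, so the shorter arc goes the other way round — across 180°.
Signed shortest Δλ = ((159.810 − -175.736 + 180) mod 360) − 180 = -24.454°.
Going west by 24.454° from -175.736° passes through 180° before reaching +159.810°.

Yes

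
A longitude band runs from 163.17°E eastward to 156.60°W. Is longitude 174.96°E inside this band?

Band width going east from +163.17° to -156.60°: ((-156.60 − 163.17) mod 360) = 40.23°.
Offset of +174.96° east of the west edge: ((174.96 − 163.17) mod 360) = 11.79°.
11.79° ≤ 40.23° ⇒ inside.

Yes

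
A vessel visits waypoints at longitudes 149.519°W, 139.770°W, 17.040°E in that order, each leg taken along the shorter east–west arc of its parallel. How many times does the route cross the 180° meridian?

0

Leg 1: -149.519° → -139.770°, shortest Δλ = 9.749° (east) — does not cross 180°.
Leg 2: -139.770° → +17.040°, shortest Δλ = 156.81° (east) — does not cross 180°.
Total crossings: 0.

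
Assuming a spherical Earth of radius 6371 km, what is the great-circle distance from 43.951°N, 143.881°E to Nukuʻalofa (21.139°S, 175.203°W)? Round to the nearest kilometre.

Δλ = -175.203 − 143.881 = -319.084°; wrapped into (−180°, 180°]: 40.916°.
Δφ = -21.139 − 43.951 = -65.090°.
a = sin²(Δφ/2) + cos φ₁ · cos φ₂ · sin²(Δλ/2) = 0.371435.
c = 2·atan2(√a, √(1−a)) = 1.31075 rad → d = 6371·c ≈ 8350.76 km.

8351 km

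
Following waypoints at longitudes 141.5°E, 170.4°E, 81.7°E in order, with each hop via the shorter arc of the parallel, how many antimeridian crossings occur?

Leg 1: +141.5° → +170.4°, shortest Δλ = 28.9° (east) — does not cross 180°.
Leg 2: +170.4° → +81.7°, shortest Δλ = -88.7° (west) — does not cross 180°.
Total crossings: 0.

0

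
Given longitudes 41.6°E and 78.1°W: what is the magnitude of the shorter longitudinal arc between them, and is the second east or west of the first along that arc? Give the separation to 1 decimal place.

119.7° west

Raw difference: -78.1 − 41.6 = -119.7°.
Normalise into (−180°, 180°]: -119.7° stays -119.7°.
Negative ⇒ the second point lies to the west; separation 119.7°.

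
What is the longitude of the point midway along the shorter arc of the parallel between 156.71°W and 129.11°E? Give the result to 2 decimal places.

166.20°E

Signed shortest Δλ from -156.71° to +129.11° is -74.18°.
Midpoint longitude = -156.71° + (-74.18°)/2 = -156.71° − 37.09° = -193.80°.
Normalise into (−180°, 180°]: +166.20°.
(The naïve average (-156.71 + +129.11)/2 = -13.8° is on the wrong side of the globe.)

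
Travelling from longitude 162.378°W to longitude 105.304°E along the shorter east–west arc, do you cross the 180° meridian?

Naïve |105.304 − -162.378| = 267.682° > 180°, so the shorter arc goes the other way round — across 180°.
Signed shortest Δλ = ((105.304 − -162.378 + 180) mod 360) − 180 = -92.318°.
Going west by 92.318° from -162.378° passes through 180° before reaching +105.304°.

Yes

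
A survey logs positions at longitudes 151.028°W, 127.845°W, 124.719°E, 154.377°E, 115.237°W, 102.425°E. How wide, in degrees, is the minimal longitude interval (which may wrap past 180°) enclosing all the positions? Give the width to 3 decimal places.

142.338°

Sort the longitudes: -151.028°, -127.845°, -115.237°, +102.425°, +124.719°, +154.377°.
Eastward gaps between consecutive values (wrapping around): 23.183°, 12.608°, 217.662°, 22.294°, 29.658°, 54.595°.
Largest gap = 217.662° ⇒ minimal covering band is its complement: 360° − 217.662° = 142.338°.
Band runs from +102.425° eastward to -115.237°, crossing the antimeridian.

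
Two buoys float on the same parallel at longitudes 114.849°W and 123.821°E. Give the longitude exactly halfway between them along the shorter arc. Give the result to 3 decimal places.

175.514°W

Signed shortest Δλ from -114.849° to +123.821° is -121.330°.
Midpoint longitude = -114.849° + (-121.330°)/2 = -114.849° − 60.665° = -175.514°.
(The naïve average (-114.849 + +123.821)/2 = 4.486° is on the wrong side of the globe.)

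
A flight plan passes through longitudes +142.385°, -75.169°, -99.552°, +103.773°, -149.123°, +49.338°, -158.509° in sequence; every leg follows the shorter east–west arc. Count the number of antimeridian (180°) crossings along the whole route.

Leg 1: +142.385° → -75.169°, shortest Δλ = 142.446° (east) — crosses 180°.
Leg 2: -75.169° → -99.552°, shortest Δλ = -24.383° (west) — does not cross 180°.
Leg 3: -99.552° → +103.773°, shortest Δλ = -156.675° (west) — crosses 180°.
Leg 4: +103.773° → -149.123°, shortest Δλ = 107.104° (east) — crosses 180°.
Leg 5: -149.123° → +49.338°, shortest Δλ = -161.539° (west) — crosses 180°.
Leg 6: +49.338° → -158.509°, shortest Δλ = 152.153° (east) — crosses 180°.
Total crossings: 5.

5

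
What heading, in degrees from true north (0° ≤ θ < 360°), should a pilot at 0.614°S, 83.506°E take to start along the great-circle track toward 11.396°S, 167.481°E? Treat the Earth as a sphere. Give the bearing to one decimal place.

Δλ = 167.481 − 83.506 = 83.975°.
θ = atan2( sin Δλ · cos φ₂ , cos φ₁ · sin φ₂ − sin φ₁ · cos φ₂ · cos Δλ )
  = atan2(0.97487, -0.19647) = 101.395° → normalised to [0°, 360°): 101.395°.

101.4°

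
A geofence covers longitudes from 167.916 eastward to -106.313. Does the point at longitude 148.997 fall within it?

Band width going east from +167.916° to -106.313°: ((-106.313 − 167.916) mod 360) = 85.771°.
Offset of +148.997° east of the west edge: ((148.997 − 167.916) mod 360) = 341.081°.
341.081° > 85.771° ⇒ outside.

No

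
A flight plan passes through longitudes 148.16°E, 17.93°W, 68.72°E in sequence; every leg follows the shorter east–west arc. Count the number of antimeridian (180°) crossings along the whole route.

Leg 1: +148.16° → -17.93°, shortest Δλ = -166.09° (west) — does not cross 180°.
Leg 2: -17.93° → +68.72°, shortest Δλ = 86.65° (east) — does not cross 180°.
Total crossings: 0.

0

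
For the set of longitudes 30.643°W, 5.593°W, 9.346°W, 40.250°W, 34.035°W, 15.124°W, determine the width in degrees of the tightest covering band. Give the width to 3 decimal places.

Sort the longitudes: -40.250°, -34.035°, -30.643°, -15.124°, -9.346°, -5.593°.
Eastward gaps between consecutive values (wrapping around): 6.215°, 3.392°, 15.519°, 5.778°, 3.753°, 325.343°.
Largest gap = 325.343° ⇒ minimal covering band is its complement: 360° − 325.343° = 34.657°.
Band runs from -40.250° eastward to -5.593°.

34.657°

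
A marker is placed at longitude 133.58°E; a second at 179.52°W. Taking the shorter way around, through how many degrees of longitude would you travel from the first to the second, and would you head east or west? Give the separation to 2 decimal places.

Raw difference: -179.52 − 133.58 = -313.1°.
Normalise into (−180°, 180°]: -313.1° + 360° = 46.9°.
Positive ⇒ the second point lies to the east; separation 46.90°.

46.90° east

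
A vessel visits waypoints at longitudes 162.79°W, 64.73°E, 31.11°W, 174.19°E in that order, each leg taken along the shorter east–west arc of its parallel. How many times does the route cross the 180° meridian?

2

Leg 1: -162.79° → +64.73°, shortest Δλ = -132.48° (west) — crosses 180°.
Leg 2: +64.73° → -31.11°, shortest Δλ = -95.84° (west) — does not cross 180°.
Leg 3: -31.11° → +174.19°, shortest Δλ = -154.7° (west) — crosses 180°.
Total crossings: 2.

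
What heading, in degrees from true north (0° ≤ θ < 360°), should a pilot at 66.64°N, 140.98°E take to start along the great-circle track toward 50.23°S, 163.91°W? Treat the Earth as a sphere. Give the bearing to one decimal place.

140.7°

Δλ = -163.91 − 140.98 = -304.89°; wrapped into (−180°, 180°]: 55.11°.
θ = atan2( sin Δλ · cos φ₂ , cos φ₁ · sin φ₂ − sin φ₁ · cos φ₂ · cos Δλ )
  = atan2(0.52472, -0.64068) = 140.682° → normalised to [0°, 360°): 140.682°.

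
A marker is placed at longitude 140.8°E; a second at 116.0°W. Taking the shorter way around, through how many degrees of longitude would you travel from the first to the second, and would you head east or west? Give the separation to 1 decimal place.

Raw difference: -116.0 − 140.8 = -256.8°.
Normalise into (−180°, 180°]: -256.8° + 360° = 103.2°.
Positive ⇒ the second point lies to the east; separation 103.2°.

103.2° east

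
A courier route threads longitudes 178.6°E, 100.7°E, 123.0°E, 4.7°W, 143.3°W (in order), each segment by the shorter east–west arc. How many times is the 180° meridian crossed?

Leg 1: +178.6° → +100.7°, shortest Δλ = -77.9° (west) — does not cross 180°.
Leg 2: +100.7° → +123.0°, shortest Δλ = 22.3° (east) — does not cross 180°.
Leg 3: +123.0° → -4.7°, shortest Δλ = -127.7° (west) — does not cross 180°.
Leg 4: -4.7° → -143.3°, shortest Δλ = -138.6° (west) — does not cross 180°.
Total crossings: 0.

0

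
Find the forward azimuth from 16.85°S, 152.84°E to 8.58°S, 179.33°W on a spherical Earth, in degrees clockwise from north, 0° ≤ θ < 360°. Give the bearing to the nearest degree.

Δλ = -179.33 − 152.84 = -332.17°; wrapped into (−180°, 180°]: 27.83°.
θ = atan2( sin Δλ · cos φ₂ , cos φ₁ · sin φ₂ − sin φ₁ · cos φ₂ · cos Δλ )
  = atan2(0.46163, 0.11069) = 76.516° → normalised to [0°, 360°): 76.516°.

77°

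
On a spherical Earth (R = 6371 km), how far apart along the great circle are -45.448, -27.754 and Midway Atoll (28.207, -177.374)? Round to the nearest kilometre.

Δλ = -177.374 − -27.754 = -149.620°.
Δφ = 28.207 − -45.448 = 73.655°.
a = sin²(Δφ/2) + cos φ₁ · cos φ₂ · sin²(Δλ/2) = 0.935088.
c = 2·atan2(√a, √(1−a)) = 2.62636 rad → d = 6371·c ≈ 16732.51 km.

16733 km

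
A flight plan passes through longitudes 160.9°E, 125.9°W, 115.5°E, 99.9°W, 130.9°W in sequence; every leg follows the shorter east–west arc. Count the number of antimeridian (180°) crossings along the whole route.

Leg 1: +160.9° → -125.9°, shortest Δλ = 73.2° (east) — crosses 180°.
Leg 2: -125.9° → +115.5°, shortest Δλ = -118.6° (west) — crosses 180°.
Leg 3: +115.5° → -99.9°, shortest Δλ = 144.6° (east) — crosses 180°.
Leg 4: -99.9° → -130.9°, shortest Δλ = -31.0° (west) — does not cross 180°.
Total crossings: 3.

3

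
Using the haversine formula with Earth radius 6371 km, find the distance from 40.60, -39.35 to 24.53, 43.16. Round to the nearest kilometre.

Δλ = 43.16 − -39.35 = 82.51°.
Δφ = 24.53 − 40.60 = -16.07°.
a = sin²(Δφ/2) + cos φ₁ · cos φ₂ · sin²(Δλ/2) = 0.319889.
c = 2·atan2(√a, √(1−a)) = 1.20229 rad → d = 6371·c ≈ 7659.79 km.

7660 km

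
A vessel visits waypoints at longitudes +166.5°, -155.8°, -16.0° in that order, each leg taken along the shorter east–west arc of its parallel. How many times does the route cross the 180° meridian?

Leg 1: +166.5° → -155.8°, shortest Δλ = 37.7° (east) — crosses 180°.
Leg 2: -155.8° → -16.0°, shortest Δλ = 139.8° (east) — does not cross 180°.
Total crossings: 1.

1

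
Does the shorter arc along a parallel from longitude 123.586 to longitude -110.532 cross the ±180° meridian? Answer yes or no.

Yes

Naïve |-110.532 − 123.586| = 234.118° > 180°, so the shorter arc goes the other way round — across 180°.
Signed shortest Δλ = ((-110.532 − 123.586 + 180) mod 360) − 180 = 125.882°.
Going east by 125.882° from +123.586° passes through 180° before reaching -110.532°.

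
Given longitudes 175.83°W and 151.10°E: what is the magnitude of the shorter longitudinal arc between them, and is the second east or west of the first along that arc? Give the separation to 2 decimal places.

Raw difference: 151.10 − -175.83 = 326.93°.
Normalise into (−180°, 180°]: 326.93° − 360° = -33.07°.
Negative ⇒ the second point lies to the west; separation 33.07°.

33.07° west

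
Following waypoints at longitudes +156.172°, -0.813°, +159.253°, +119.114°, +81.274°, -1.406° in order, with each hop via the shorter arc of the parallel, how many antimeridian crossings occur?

0

Leg 1: +156.172° → -0.813°, shortest Δλ = -156.985° (west) — does not cross 180°.
Leg 2: -0.813° → +159.253°, shortest Δλ = 160.066° (east) — does not cross 180°.
Leg 3: +159.253° → +119.114°, shortest Δλ = -40.139° (west) — does not cross 180°.
Leg 4: +119.114° → +81.274°, shortest Δλ = -37.84° (west) — does not cross 180°.
Leg 5: +81.274° → -1.406°, shortest Δλ = -82.68° (west) — does not cross 180°.
Total crossings: 0.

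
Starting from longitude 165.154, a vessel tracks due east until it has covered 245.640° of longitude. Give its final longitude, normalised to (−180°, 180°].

+50.794°

Start at +165.154°; shift +245.640° → +410.794°.
+410.794° lies outside (−180°, 180°]; subtract 360° → +50.794°.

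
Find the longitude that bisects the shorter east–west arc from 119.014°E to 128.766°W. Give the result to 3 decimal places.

Signed shortest Δλ from +119.014° to -128.766° is +112.220°.
Midpoint longitude = +119.014° + (+112.220°)/2 = +119.014° + 56.110° = +175.124°.
(The naïve average (+119.014 + -128.766)/2 = -4.876° is on the wrong side of the globe.)

175.124°E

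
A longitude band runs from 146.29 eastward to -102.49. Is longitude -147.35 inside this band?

Yes

Band width going east from +146.29° to -102.49°: ((-102.49 − 146.29) mod 360) = 111.22°.
Offset of -147.35° east of the west edge: ((-147.35 − 146.29) mod 360) = 66.36°.
66.36° ≤ 111.22° ⇒ inside.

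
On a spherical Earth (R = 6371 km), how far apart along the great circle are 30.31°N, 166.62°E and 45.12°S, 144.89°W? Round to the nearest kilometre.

9714 km

Δλ = -144.89 − 166.62 = -311.51°; wrapped into (−180°, 180°]: 48.49°.
Δφ = -45.12 − 30.31 = -75.43°.
a = sin²(Δφ/2) + cos φ₁ · cos φ₂ · sin²(Δλ/2) = 0.476940.
c = 2·atan2(√a, √(1−a)) = 1.52466 rad → d = 6371·c ≈ 9713.61 km.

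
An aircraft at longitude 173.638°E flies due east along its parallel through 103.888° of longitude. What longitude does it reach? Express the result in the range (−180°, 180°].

82.474°W

Start at +173.638°; shift +103.888° → +277.526°.
+277.526° lies outside (−180°, 180°]; subtract 360° → -82.474°.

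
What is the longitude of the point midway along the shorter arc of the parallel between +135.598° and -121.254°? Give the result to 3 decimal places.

-172.828°

Signed shortest Δλ from +135.598° to -121.254° is +103.148°.
Midpoint longitude = +135.598° + (+103.148°)/2 = +135.598° + 51.574° = +187.172°.
Normalise into (−180°, 180°]: -172.828°.
(The naïve average (+135.598 + -121.254)/2 = 7.172° is on the wrong side of the globe.)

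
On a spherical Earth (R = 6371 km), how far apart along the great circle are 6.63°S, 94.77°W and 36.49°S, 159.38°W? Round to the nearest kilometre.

Δλ = -159.38 − -94.77 = -64.61°.
Δφ = -36.49 − -6.63 = -29.86°.
a = sin²(Δφ/2) + cos φ₁ · cos φ₂ · sin²(Δλ/2) = 0.294462.
c = 2·atan2(√a, √(1−a)) = 1.14716 rad → d = 6371·c ≈ 7308.58 km.

7309 km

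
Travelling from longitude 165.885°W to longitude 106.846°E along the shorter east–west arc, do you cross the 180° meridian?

Yes

Naïve |106.846 − -165.885| = 272.731° > 180°, so the shorter arc goes the other way round — across 180°.
Signed shortest Δλ = ((106.846 − -165.885 + 180) mod 360) − 180 = -87.269°.
Going west by 87.269° from -165.885° passes through 180° before reaching +106.846°.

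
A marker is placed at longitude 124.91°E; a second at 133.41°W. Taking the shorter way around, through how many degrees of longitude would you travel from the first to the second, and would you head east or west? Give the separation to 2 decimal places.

101.68° east

Raw difference: -133.41 − 124.91 = -258.32°.
Normalise into (−180°, 180°]: -258.32° + 360° = 101.68°.
Positive ⇒ the second point lies to the east; separation 101.68°.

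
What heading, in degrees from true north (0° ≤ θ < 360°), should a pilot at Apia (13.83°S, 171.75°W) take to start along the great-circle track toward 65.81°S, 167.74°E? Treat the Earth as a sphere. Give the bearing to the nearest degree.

190°

Δλ = 167.74 − -171.75 = 339.49°; wrapped into (−180°, 180°]: -20.51°.
θ = atan2( sin Δλ · cos φ₂ , cos φ₁ · sin φ₂ − sin φ₁ · cos φ₂ · cos Δλ )
  = atan2(-0.14357, -0.79400) = -169.751° → normalised to [0°, 360°): 190.249°.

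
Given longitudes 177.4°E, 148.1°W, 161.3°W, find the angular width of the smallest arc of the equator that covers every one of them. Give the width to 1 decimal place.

34.5°

Sort the longitudes: -161.3°, -148.1°, +177.4°.
Eastward gaps between consecutive values (wrapping around): 13.2°, 325.5°, 21.3°.
Largest gap = 325.5° ⇒ minimal covering band is its complement: 360° − 325.5° = 34.5°.
Band runs from +177.4° eastward to -148.1°, crossing the antimeridian.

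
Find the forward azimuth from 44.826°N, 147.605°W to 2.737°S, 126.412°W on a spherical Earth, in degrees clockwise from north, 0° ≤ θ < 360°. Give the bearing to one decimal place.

Δλ = -126.412 − -147.605 = 21.193°.
θ = atan2( sin Δλ · cos φ₂ , cos φ₁ · sin φ₂ − sin φ₁ · cos φ₂ · cos Δλ )
  = atan2(0.36110, -0.69040) = 152.389° → normalised to [0°, 360°): 152.389°.

152.4°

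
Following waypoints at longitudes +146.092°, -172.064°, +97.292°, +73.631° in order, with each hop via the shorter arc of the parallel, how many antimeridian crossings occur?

2

Leg 1: +146.092° → -172.064°, shortest Δλ = 41.844° (east) — crosses 180°.
Leg 2: -172.064° → +97.292°, shortest Δλ = -90.644° (west) — crosses 180°.
Leg 3: +97.292° → +73.631°, shortest Δλ = -23.661° (west) — does not cross 180°.
Total crossings: 2.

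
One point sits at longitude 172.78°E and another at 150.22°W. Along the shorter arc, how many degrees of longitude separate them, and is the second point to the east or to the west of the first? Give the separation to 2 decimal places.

37.00° east

Raw difference: -150.22 − 172.78 = -323.0°.
Normalise into (−180°, 180°]: -323.0° + 360° = 37.0°.
Positive ⇒ the second point lies to the east; separation 37.00°.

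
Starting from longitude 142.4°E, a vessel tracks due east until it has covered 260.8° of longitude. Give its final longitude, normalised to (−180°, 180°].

Start at +142.4°; shift +260.8° → +403.2°.
+403.2° lies outside (−180°, 180°]; subtract 360° → +43.2°.

43.2°E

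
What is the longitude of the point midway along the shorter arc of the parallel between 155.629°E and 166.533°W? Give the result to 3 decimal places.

174.548°E

Signed shortest Δλ from +155.629° to -166.533° is +37.838°.
Midpoint longitude = +155.629° + (+37.838°)/2 = +155.629° + 18.919° = +174.548°.
(The naïve average (+155.629 + -166.533)/2 = -5.452° is on the wrong side of the globe.)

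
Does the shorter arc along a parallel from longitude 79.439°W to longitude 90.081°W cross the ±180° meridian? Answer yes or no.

No

Signed shortest Δλ = ((-90.081 − -79.439 + 180) mod 360) − 180 = -10.642°.
Going west by 10.642° from -79.439° reaches -90.081° without touching 180°.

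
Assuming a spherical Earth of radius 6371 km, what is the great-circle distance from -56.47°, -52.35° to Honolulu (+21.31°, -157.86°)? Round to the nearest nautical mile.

Δλ = -157.86 − -52.35 = -105.51°.
Δφ = 21.31 − -56.47 = 77.78°.
a = sin²(Δφ/2) + cos φ₁ · cos φ₂ · sin²(Δλ/2) = 0.720275.
c = 2·atan2(√a, √(1−a)) = 2.02701 rad → d = 6371·c ≈ 12914.06 km ≈ 6973.04 nmi.

6973 nmi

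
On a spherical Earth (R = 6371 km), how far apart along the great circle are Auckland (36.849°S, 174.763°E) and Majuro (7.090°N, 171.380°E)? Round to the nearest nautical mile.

2645 nmi

Δλ = 171.380 − 174.763 = -3.383°.
Δφ = 7.090 − -36.849 = 43.939°.
a = sin²(Δφ/2) + cos φ₁ · cos φ₂ · sin²(Δλ/2) = 0.140652.
c = 2·atan2(√a, √(1−a)) = 0.76887 rad → d = 6371·c ≈ 4898.49 km ≈ 2644.97 nmi.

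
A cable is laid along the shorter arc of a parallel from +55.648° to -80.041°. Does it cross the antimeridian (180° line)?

No

Signed shortest Δλ = ((-80.041 − 55.648 + 180) mod 360) − 180 = -135.689°.
Going west by 135.689° from +55.648° reaches -80.041° without touching 180°.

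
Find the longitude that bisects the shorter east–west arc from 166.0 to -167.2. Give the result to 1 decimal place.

Signed shortest Δλ from +166.0° to -167.2° is +26.8°.
Midpoint longitude = +166.0° + (+26.8°)/2 = +166.0° + 13.4° = +179.4°.
(The naïve average (+166.0 + -167.2)/2 = -0.6° is on the wrong side of the globe.)

+179.4°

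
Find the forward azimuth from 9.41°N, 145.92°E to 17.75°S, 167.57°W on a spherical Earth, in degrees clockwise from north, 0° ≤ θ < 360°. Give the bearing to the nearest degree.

Δλ = -167.57 − 145.92 = -313.49°; wrapped into (−180°, 180°]: 46.51°.
θ = atan2( sin Δλ · cos φ₂ , cos φ₁ · sin φ₂ − sin φ₁ · cos φ₂ · cos Δλ )
  = atan2(0.69096, -0.40793) = 120.557° → normalised to [0°, 360°): 120.557°.

121°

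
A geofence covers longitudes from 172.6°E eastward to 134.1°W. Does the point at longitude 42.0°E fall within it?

Band width going east from +172.6° to -134.1°: ((-134.1 − 172.6) mod 360) = 53.3°.
Offset of +42.0° east of the west edge: ((42.0 − 172.6) mod 360) = 229.4°.
229.4° > 53.3° ⇒ outside.

No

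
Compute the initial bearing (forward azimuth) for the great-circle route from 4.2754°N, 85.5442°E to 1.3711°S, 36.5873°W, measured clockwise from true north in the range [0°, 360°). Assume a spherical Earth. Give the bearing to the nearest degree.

Δλ = -36.5873 − 85.5442 = -122.1315°.
θ = atan2( sin Δλ · cos φ₂ , cos φ₁ · sin φ₂ − sin φ₁ · cos φ₂ · cos Δλ )
  = atan2(-0.84659, 0.01578) = -88.932° → normalised to [0°, 360°): 271.068°.

271°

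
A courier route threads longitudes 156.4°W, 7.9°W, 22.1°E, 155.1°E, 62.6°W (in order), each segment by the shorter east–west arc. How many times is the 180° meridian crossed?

1

Leg 1: -156.4° → -7.9°, shortest Δλ = 148.5° (east) — does not cross 180°.
Leg 2: -7.9° → +22.1°, shortest Δλ = 30.0° (east) — does not cross 180°.
Leg 3: +22.1° → +155.1°, shortest Δλ = 133.0° (east) — does not cross 180°.
Leg 4: +155.1° → -62.6°, shortest Δλ = 142.3° (east) — crosses 180°.
Total crossings: 1.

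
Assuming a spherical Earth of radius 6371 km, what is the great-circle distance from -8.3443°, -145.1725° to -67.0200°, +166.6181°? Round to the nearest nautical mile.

4022 nmi

Δλ = 166.6181 − -145.1725 = 311.7906°; wrapped into (−180°, 180°]: -48.2094°.
Δφ = -67.0200 − -8.3443 = -58.6757°.
a = sin²(Δφ/2) + cos φ₁ · cos φ₂ · sin²(Δλ/2) = 0.304488.
c = 2·atan2(√a, √(1−a)) = 1.16905 rad → d = 6371·c ≈ 7448.04 km ≈ 4021.62 nmi.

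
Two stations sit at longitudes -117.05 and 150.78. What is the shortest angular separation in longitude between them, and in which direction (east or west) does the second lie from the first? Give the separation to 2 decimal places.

Raw difference: 150.78 − -117.05 = 267.83°.
Normalise into (−180°, 180°]: 267.83° − 360° = -92.17°.
Negative ⇒ the second point lies to the west; separation 92.17°.

92.17° west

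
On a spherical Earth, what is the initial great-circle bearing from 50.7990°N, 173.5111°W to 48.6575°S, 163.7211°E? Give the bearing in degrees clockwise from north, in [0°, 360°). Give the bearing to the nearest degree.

Δλ = 163.7211 − -173.5111 = 337.2322°; wrapped into (−180°, 180°]: -22.7678°.
θ = atan2( sin Δλ · cos φ₂ , cos φ₁ · sin φ₂ − sin φ₁ · cos φ₂ · cos Δλ )
  = atan2(-0.25563, -0.94652) = -164.886° → normalised to [0°, 360°): 195.114°.

195°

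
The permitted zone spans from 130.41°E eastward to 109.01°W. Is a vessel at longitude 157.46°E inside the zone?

Band width going east from +130.41° to -109.01°: ((-109.01 − 130.41) mod 360) = 120.58°.
Offset of +157.46° east of the west edge: ((157.46 − 130.41) mod 360) = 27.05°.
27.05° ≤ 120.58° ⇒ inside.

Yes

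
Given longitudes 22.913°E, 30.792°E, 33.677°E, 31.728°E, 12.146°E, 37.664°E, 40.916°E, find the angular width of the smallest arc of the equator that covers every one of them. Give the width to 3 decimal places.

Sort the longitudes: +12.146°, +22.913°, +30.792°, +31.728°, +33.677°, +37.664°, +40.916°.
Eastward gaps between consecutive values (wrapping around): 10.767°, 7.879°, 0.936°, 1.949°, 3.987°, 3.252°, 331.230°.
Largest gap = 331.230° ⇒ minimal covering band is its complement: 360° − 331.230° = 28.770°.
Band runs from +12.146° eastward to +40.916°.

28.770°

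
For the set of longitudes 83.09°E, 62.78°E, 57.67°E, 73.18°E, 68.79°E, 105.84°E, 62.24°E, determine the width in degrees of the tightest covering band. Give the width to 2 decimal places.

48.17°

Sort the longitudes: +57.67°, +62.24°, +62.78°, +68.79°, +73.18°, +83.09°, +105.84°.
Eastward gaps between consecutive values (wrapping around): 4.57°, 0.54°, 6.01°, 4.39°, 9.91°, 22.75°, 311.83°.
Largest gap = 311.83° ⇒ minimal covering band is its complement: 360° − 311.83° = 48.17°.
Band runs from +57.67° eastward to +105.84°.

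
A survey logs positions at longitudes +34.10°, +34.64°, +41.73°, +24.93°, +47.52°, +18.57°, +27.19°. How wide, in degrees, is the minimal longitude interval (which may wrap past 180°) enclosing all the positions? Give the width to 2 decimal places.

Sort the longitudes: +18.57°, +24.93°, +27.19°, +34.10°, +34.64°, +41.73°, +47.52°.
Eastward gaps between consecutive values (wrapping around): 6.36°, 2.26°, 6.91°, 0.54°, 7.09°, 5.79°, 331.05°.
Largest gap = 331.05° ⇒ minimal covering band is its complement: 360° − 331.05° = 28.95°.
Band runs from +18.57° eastward to +47.52°.

28.95°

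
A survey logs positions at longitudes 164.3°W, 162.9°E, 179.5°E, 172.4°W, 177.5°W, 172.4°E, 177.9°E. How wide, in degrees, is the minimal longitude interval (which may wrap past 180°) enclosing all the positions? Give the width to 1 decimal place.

32.8°

Sort the longitudes: -177.5°, -172.4°, -164.3°, +162.9°, +172.4°, +177.9°, +179.5°.
Eastward gaps between consecutive values (wrapping around): 5.1°, 8.1°, 327.2°, 9.5°, 5.5°, 1.6°, 3.0°.
Largest gap = 327.2° ⇒ minimal covering band is its complement: 360° − 327.2° = 32.8°.
Band runs from +162.9° eastward to -164.3°, crossing the antimeridian.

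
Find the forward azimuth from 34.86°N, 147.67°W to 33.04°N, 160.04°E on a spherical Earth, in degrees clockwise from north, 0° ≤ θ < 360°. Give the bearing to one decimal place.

283.1°

Δλ = 160.04 − -147.67 = 307.71°; wrapped into (−180°, 180°]: -52.29°.
θ = atan2( sin Δλ · cos φ₂ , cos φ₁ · sin φ₂ − sin φ₁ · cos φ₂ · cos Δλ )
  = atan2(-0.66319, 0.15431) = -76.902° → normalised to [0°, 360°): 283.098°.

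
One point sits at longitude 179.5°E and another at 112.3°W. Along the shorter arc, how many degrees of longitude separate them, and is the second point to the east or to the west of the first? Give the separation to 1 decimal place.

Raw difference: -112.3 − 179.5 = -291.8°.
Normalise into (−180°, 180°]: -291.8° + 360° = 68.2°.
Positive ⇒ the second point lies to the east; separation 68.2°.

68.2° east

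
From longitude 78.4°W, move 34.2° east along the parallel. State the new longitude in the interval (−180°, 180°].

Start at -78.4°; shift +34.2° → -44.2°.
-44.2° already lies in (−180°, 180°].

44.2°W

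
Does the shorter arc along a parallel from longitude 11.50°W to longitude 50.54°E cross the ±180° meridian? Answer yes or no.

Signed shortest Δλ = ((50.54 − -11.50 + 180) mod 360) − 180 = 62.04°.
Going east by 62.04° from -11.50° reaches +50.54° without touching 180°.

No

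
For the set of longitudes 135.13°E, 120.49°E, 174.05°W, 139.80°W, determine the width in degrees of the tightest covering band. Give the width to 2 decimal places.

99.71°

Sort the longitudes: -174.05°, -139.80°, +120.49°, +135.13°.
Eastward gaps between consecutive values (wrapping around): 34.25°, 260.29°, 14.64°, 50.82°.
Largest gap = 260.29° ⇒ minimal covering band is its complement: 360° − 260.29° = 99.71°.
Band runs from +120.49° eastward to -139.80°, crossing the antimeridian.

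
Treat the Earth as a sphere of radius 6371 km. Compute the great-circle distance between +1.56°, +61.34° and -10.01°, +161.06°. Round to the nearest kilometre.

11102 km

Δλ = 161.06 − 61.34 = 99.72°.
Δφ = -10.01 − 1.56 = -11.57°.
a = sin²(Δφ/2) + cos φ₁ · cos φ₂ · sin²(Δλ/2) = 0.585467.
c = 2·atan2(√a, √(1−a)) = 1.74257 rad → d = 6371·c ≈ 11101.94 km.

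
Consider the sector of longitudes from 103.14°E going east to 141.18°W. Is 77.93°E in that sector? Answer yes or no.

No

Band width going east from +103.14° to -141.18°: ((-141.18 − 103.14) mod 360) = 115.68°.
Offset of +77.93° east of the west edge: ((77.93 − 103.14) mod 360) = 334.79°.
334.79° > 115.68° ⇒ outside.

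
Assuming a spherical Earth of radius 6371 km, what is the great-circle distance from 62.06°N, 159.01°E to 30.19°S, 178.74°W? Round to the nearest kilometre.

Δλ = -178.74 − 159.01 = -337.75°; wrapped into (−180°, 180°]: 22.25°.
Δφ = -30.19 − 62.06 = -92.25°.
a = sin²(Δφ/2) + cos φ₁ · cos φ₂ · sin²(Δλ/2) = 0.534708.
c = 2·atan2(√a, √(1−a)) = 1.64027 rad → d = 6371·c ≈ 10450.15 km.

10450 km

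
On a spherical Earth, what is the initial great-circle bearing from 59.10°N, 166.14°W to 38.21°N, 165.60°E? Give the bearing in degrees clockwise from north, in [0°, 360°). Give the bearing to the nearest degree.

Δλ = 165.60 − -166.14 = 331.74°; wrapped into (−180°, 180°]: -28.26°.
θ = atan2( sin Δλ · cos φ₂ , cos φ₁ · sin φ₂ − sin φ₁ · cos φ₂ · cos Δλ )
  = atan2(-0.37203, -0.27621) = -126.592° → normalised to [0°, 360°): 233.408°.

233°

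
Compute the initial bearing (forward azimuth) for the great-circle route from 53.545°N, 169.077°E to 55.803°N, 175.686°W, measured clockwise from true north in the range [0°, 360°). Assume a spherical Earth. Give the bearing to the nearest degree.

69°

Δλ = -175.686 − 169.077 = -344.763°; wrapped into (−180°, 180°]: 15.237°.
θ = atan2( sin Δλ · cos φ₂ , cos φ₁ · sin φ₂ − sin φ₁ · cos φ₂ · cos Δλ )
  = atan2(0.14771, 0.05529) = 69.478° → normalised to [0°, 360°): 69.478°.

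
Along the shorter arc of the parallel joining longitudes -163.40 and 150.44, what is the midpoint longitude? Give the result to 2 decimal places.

+173.52°

Signed shortest Δλ from -163.40° to +150.44° is -46.16°.
Midpoint longitude = -163.40° + (-46.16°)/2 = -163.40° − 23.08° = -186.48°.
Normalise into (−180°, 180°]: +173.52°.
(The naïve average (-163.40 + +150.44)/2 = -6.48° is on the wrong side of the globe.)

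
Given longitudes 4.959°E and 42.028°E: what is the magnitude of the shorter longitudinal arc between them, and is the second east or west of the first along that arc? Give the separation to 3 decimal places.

Raw difference: 42.028 − 4.959 = 37.069°.
Normalise into (−180°, 180°]: 37.069° stays 37.069°.
Positive ⇒ the second point lies to the east; separation 37.069°.

37.069° east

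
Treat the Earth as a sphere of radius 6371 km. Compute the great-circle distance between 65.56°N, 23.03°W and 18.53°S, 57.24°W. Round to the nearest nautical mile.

Δλ = -57.24 − -23.03 = -34.21°.
Δφ = -18.53 − 65.56 = -84.09°.
a = sin²(Δφ/2) + cos φ₁ · cos φ₂ · sin²(Δλ/2) = 0.482454.
c = 2·atan2(√a, √(1−a)) = 1.53570 rad → d = 6371·c ≈ 9783.92 km ≈ 5282.89 nmi.

5283 nmi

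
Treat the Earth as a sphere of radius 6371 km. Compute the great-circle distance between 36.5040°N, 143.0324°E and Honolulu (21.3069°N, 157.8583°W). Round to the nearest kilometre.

Δλ = -157.8583 − 143.0324 = -300.8907°; wrapped into (−180°, 180°]: 59.1093°.
Δφ = 21.3069 − 36.5040 = -15.1971°.
a = sin²(Δφ/2) + cos φ₁ · cos φ₂ · sin²(Δλ/2) = 0.199685.
c = 2·atan2(√a, √(1−a)) = 0.92651 rad → d = 6371·c ≈ 5902.78 km.

5903 km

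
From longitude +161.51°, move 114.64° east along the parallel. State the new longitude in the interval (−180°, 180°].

-83.85°

Start at +161.51°; shift +114.64° → +276.15°.
+276.15° lies outside (−180°, 180°]; subtract 360° → -83.85°.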